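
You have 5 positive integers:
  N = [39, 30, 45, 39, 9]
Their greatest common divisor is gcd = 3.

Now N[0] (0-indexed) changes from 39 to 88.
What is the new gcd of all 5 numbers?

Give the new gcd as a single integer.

Numbers: [39, 30, 45, 39, 9], gcd = 3
Change: index 0, 39 -> 88
gcd of the OTHER numbers (without index 0): gcd([30, 45, 39, 9]) = 3
New gcd = gcd(g_others, new_val) = gcd(3, 88) = 1

Answer: 1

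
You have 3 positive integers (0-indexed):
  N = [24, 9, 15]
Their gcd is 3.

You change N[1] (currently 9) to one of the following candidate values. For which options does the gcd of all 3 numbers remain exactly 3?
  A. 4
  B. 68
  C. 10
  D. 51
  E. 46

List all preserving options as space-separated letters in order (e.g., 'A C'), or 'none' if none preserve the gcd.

Old gcd = 3; gcd of others (without N[1]) = 3
New gcd for candidate v: gcd(3, v). Preserves old gcd iff gcd(3, v) = 3.
  Option A: v=4, gcd(3,4)=1 -> changes
  Option B: v=68, gcd(3,68)=1 -> changes
  Option C: v=10, gcd(3,10)=1 -> changes
  Option D: v=51, gcd(3,51)=3 -> preserves
  Option E: v=46, gcd(3,46)=1 -> changes

Answer: D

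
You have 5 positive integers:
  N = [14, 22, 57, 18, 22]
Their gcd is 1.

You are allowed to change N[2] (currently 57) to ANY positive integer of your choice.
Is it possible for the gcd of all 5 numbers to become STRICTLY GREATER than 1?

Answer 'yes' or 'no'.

Answer: yes

Derivation:
Current gcd = 1
gcd of all OTHER numbers (without N[2]=57): gcd([14, 22, 18, 22]) = 2
The new gcd after any change is gcd(2, new_value).
This can be at most 2.
Since 2 > old gcd 1, the gcd CAN increase (e.g., set N[2] = 2).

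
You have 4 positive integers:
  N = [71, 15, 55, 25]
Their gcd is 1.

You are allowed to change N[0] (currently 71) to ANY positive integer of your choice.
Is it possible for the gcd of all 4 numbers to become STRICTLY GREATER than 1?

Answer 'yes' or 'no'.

Answer: yes

Derivation:
Current gcd = 1
gcd of all OTHER numbers (without N[0]=71): gcd([15, 55, 25]) = 5
The new gcd after any change is gcd(5, new_value).
This can be at most 5.
Since 5 > old gcd 1, the gcd CAN increase (e.g., set N[0] = 5).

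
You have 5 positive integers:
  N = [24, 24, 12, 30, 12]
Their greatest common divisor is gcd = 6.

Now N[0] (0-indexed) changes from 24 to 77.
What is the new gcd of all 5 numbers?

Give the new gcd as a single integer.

Numbers: [24, 24, 12, 30, 12], gcd = 6
Change: index 0, 24 -> 77
gcd of the OTHER numbers (without index 0): gcd([24, 12, 30, 12]) = 6
New gcd = gcd(g_others, new_val) = gcd(6, 77) = 1

Answer: 1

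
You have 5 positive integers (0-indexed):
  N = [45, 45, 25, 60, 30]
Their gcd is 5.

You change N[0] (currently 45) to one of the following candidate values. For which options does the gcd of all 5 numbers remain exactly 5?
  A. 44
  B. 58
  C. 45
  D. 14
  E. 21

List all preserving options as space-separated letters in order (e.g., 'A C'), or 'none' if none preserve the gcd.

Old gcd = 5; gcd of others (without N[0]) = 5
New gcd for candidate v: gcd(5, v). Preserves old gcd iff gcd(5, v) = 5.
  Option A: v=44, gcd(5,44)=1 -> changes
  Option B: v=58, gcd(5,58)=1 -> changes
  Option C: v=45, gcd(5,45)=5 -> preserves
  Option D: v=14, gcd(5,14)=1 -> changes
  Option E: v=21, gcd(5,21)=1 -> changes

Answer: C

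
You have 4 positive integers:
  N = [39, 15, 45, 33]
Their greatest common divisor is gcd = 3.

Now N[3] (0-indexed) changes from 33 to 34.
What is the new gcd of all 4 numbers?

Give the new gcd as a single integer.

Numbers: [39, 15, 45, 33], gcd = 3
Change: index 3, 33 -> 34
gcd of the OTHER numbers (without index 3): gcd([39, 15, 45]) = 3
New gcd = gcd(g_others, new_val) = gcd(3, 34) = 1

Answer: 1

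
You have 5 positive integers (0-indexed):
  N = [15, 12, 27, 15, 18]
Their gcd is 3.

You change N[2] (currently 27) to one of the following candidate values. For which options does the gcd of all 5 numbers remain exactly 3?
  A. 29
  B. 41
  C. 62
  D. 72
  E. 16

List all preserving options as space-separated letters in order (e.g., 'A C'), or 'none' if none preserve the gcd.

Old gcd = 3; gcd of others (without N[2]) = 3
New gcd for candidate v: gcd(3, v). Preserves old gcd iff gcd(3, v) = 3.
  Option A: v=29, gcd(3,29)=1 -> changes
  Option B: v=41, gcd(3,41)=1 -> changes
  Option C: v=62, gcd(3,62)=1 -> changes
  Option D: v=72, gcd(3,72)=3 -> preserves
  Option E: v=16, gcd(3,16)=1 -> changes

Answer: D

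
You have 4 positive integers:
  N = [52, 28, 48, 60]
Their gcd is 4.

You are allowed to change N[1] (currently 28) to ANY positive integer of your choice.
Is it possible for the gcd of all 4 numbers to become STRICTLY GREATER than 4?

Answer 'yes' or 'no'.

Answer: no

Derivation:
Current gcd = 4
gcd of all OTHER numbers (without N[1]=28): gcd([52, 48, 60]) = 4
The new gcd after any change is gcd(4, new_value).
This can be at most 4.
Since 4 = old gcd 4, the gcd can only stay the same or decrease.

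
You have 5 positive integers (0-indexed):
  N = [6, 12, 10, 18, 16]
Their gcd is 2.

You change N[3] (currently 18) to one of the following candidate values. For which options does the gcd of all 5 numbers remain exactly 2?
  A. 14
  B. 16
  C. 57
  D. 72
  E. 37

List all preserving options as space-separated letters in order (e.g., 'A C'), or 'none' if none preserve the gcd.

Old gcd = 2; gcd of others (without N[3]) = 2
New gcd for candidate v: gcd(2, v). Preserves old gcd iff gcd(2, v) = 2.
  Option A: v=14, gcd(2,14)=2 -> preserves
  Option B: v=16, gcd(2,16)=2 -> preserves
  Option C: v=57, gcd(2,57)=1 -> changes
  Option D: v=72, gcd(2,72)=2 -> preserves
  Option E: v=37, gcd(2,37)=1 -> changes

Answer: A B D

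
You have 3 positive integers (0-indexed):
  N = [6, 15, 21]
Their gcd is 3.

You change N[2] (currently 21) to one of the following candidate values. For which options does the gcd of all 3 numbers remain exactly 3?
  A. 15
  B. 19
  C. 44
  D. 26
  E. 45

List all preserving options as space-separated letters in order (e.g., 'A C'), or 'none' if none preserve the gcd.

Old gcd = 3; gcd of others (without N[2]) = 3
New gcd for candidate v: gcd(3, v). Preserves old gcd iff gcd(3, v) = 3.
  Option A: v=15, gcd(3,15)=3 -> preserves
  Option B: v=19, gcd(3,19)=1 -> changes
  Option C: v=44, gcd(3,44)=1 -> changes
  Option D: v=26, gcd(3,26)=1 -> changes
  Option E: v=45, gcd(3,45)=3 -> preserves

Answer: A E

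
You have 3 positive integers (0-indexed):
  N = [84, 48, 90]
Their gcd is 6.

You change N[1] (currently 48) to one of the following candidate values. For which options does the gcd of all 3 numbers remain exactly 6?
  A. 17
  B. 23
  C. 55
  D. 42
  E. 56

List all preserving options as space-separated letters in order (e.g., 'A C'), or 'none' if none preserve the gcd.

Old gcd = 6; gcd of others (without N[1]) = 6
New gcd for candidate v: gcd(6, v). Preserves old gcd iff gcd(6, v) = 6.
  Option A: v=17, gcd(6,17)=1 -> changes
  Option B: v=23, gcd(6,23)=1 -> changes
  Option C: v=55, gcd(6,55)=1 -> changes
  Option D: v=42, gcd(6,42)=6 -> preserves
  Option E: v=56, gcd(6,56)=2 -> changes

Answer: D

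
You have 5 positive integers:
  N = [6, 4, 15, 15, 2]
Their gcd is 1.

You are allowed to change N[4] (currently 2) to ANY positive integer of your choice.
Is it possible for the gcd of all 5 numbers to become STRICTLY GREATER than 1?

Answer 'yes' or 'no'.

Answer: no

Derivation:
Current gcd = 1
gcd of all OTHER numbers (without N[4]=2): gcd([6, 4, 15, 15]) = 1
The new gcd after any change is gcd(1, new_value).
This can be at most 1.
Since 1 = old gcd 1, the gcd can only stay the same or decrease.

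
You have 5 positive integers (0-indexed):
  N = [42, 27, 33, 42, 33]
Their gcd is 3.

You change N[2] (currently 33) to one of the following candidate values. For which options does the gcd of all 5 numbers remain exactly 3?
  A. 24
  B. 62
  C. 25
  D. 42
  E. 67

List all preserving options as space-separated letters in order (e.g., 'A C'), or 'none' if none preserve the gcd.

Answer: A D

Derivation:
Old gcd = 3; gcd of others (without N[2]) = 3
New gcd for candidate v: gcd(3, v). Preserves old gcd iff gcd(3, v) = 3.
  Option A: v=24, gcd(3,24)=3 -> preserves
  Option B: v=62, gcd(3,62)=1 -> changes
  Option C: v=25, gcd(3,25)=1 -> changes
  Option D: v=42, gcd(3,42)=3 -> preserves
  Option E: v=67, gcd(3,67)=1 -> changes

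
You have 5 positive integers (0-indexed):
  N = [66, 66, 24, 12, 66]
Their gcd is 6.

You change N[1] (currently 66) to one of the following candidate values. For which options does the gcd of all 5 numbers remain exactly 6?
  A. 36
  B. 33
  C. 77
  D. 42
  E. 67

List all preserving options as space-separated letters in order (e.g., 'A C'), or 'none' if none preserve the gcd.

Answer: A D

Derivation:
Old gcd = 6; gcd of others (without N[1]) = 6
New gcd for candidate v: gcd(6, v). Preserves old gcd iff gcd(6, v) = 6.
  Option A: v=36, gcd(6,36)=6 -> preserves
  Option B: v=33, gcd(6,33)=3 -> changes
  Option C: v=77, gcd(6,77)=1 -> changes
  Option D: v=42, gcd(6,42)=6 -> preserves
  Option E: v=67, gcd(6,67)=1 -> changes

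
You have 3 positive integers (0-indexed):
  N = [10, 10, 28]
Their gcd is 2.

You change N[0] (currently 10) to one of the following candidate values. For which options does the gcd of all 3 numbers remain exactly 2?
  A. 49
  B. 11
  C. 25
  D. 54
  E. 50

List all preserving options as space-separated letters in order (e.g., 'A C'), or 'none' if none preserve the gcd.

Answer: D E

Derivation:
Old gcd = 2; gcd of others (without N[0]) = 2
New gcd for candidate v: gcd(2, v). Preserves old gcd iff gcd(2, v) = 2.
  Option A: v=49, gcd(2,49)=1 -> changes
  Option B: v=11, gcd(2,11)=1 -> changes
  Option C: v=25, gcd(2,25)=1 -> changes
  Option D: v=54, gcd(2,54)=2 -> preserves
  Option E: v=50, gcd(2,50)=2 -> preserves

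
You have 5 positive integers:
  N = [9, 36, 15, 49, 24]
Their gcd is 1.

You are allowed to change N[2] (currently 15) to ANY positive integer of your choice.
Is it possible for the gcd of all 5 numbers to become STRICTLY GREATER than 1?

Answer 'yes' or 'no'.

Answer: no

Derivation:
Current gcd = 1
gcd of all OTHER numbers (without N[2]=15): gcd([9, 36, 49, 24]) = 1
The new gcd after any change is gcd(1, new_value).
This can be at most 1.
Since 1 = old gcd 1, the gcd can only stay the same or decrease.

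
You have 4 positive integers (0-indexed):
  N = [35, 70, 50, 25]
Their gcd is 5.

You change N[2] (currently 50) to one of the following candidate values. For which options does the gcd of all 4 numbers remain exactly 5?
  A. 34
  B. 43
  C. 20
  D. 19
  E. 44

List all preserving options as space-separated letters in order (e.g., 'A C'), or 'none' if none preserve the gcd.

Old gcd = 5; gcd of others (without N[2]) = 5
New gcd for candidate v: gcd(5, v). Preserves old gcd iff gcd(5, v) = 5.
  Option A: v=34, gcd(5,34)=1 -> changes
  Option B: v=43, gcd(5,43)=1 -> changes
  Option C: v=20, gcd(5,20)=5 -> preserves
  Option D: v=19, gcd(5,19)=1 -> changes
  Option E: v=44, gcd(5,44)=1 -> changes

Answer: C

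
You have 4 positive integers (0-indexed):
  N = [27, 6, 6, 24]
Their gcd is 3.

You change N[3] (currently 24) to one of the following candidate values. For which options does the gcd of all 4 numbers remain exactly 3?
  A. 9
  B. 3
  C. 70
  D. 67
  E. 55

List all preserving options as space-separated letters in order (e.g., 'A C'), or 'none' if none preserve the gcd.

Old gcd = 3; gcd of others (without N[3]) = 3
New gcd for candidate v: gcd(3, v). Preserves old gcd iff gcd(3, v) = 3.
  Option A: v=9, gcd(3,9)=3 -> preserves
  Option B: v=3, gcd(3,3)=3 -> preserves
  Option C: v=70, gcd(3,70)=1 -> changes
  Option D: v=67, gcd(3,67)=1 -> changes
  Option E: v=55, gcd(3,55)=1 -> changes

Answer: A B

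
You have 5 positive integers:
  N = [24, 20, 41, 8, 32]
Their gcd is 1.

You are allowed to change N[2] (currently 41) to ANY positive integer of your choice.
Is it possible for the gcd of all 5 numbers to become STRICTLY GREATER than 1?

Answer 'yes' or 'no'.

Answer: yes

Derivation:
Current gcd = 1
gcd of all OTHER numbers (without N[2]=41): gcd([24, 20, 8, 32]) = 4
The new gcd after any change is gcd(4, new_value).
This can be at most 4.
Since 4 > old gcd 1, the gcd CAN increase (e.g., set N[2] = 4).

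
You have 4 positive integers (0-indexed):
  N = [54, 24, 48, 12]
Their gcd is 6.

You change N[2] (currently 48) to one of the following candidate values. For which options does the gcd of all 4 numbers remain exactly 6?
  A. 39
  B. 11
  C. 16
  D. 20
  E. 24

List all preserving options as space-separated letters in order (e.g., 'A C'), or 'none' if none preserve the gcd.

Old gcd = 6; gcd of others (without N[2]) = 6
New gcd for candidate v: gcd(6, v). Preserves old gcd iff gcd(6, v) = 6.
  Option A: v=39, gcd(6,39)=3 -> changes
  Option B: v=11, gcd(6,11)=1 -> changes
  Option C: v=16, gcd(6,16)=2 -> changes
  Option D: v=20, gcd(6,20)=2 -> changes
  Option E: v=24, gcd(6,24)=6 -> preserves

Answer: E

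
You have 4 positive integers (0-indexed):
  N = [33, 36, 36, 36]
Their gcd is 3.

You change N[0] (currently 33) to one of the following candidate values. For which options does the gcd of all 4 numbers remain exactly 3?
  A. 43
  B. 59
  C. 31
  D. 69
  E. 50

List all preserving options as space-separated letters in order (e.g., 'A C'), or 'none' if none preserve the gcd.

Answer: D

Derivation:
Old gcd = 3; gcd of others (without N[0]) = 36
New gcd for candidate v: gcd(36, v). Preserves old gcd iff gcd(36, v) = 3.
  Option A: v=43, gcd(36,43)=1 -> changes
  Option B: v=59, gcd(36,59)=1 -> changes
  Option C: v=31, gcd(36,31)=1 -> changes
  Option D: v=69, gcd(36,69)=3 -> preserves
  Option E: v=50, gcd(36,50)=2 -> changes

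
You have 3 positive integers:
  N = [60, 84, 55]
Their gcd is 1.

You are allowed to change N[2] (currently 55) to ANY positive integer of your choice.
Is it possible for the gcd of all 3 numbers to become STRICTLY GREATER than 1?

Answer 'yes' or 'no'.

Current gcd = 1
gcd of all OTHER numbers (without N[2]=55): gcd([60, 84]) = 12
The new gcd after any change is gcd(12, new_value).
This can be at most 12.
Since 12 > old gcd 1, the gcd CAN increase (e.g., set N[2] = 12).

Answer: yes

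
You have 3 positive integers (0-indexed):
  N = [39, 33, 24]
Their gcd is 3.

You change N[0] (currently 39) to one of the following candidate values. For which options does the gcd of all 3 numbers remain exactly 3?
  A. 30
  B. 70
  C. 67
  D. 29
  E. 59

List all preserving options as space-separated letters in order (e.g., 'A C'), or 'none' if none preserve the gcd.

Answer: A

Derivation:
Old gcd = 3; gcd of others (without N[0]) = 3
New gcd for candidate v: gcd(3, v). Preserves old gcd iff gcd(3, v) = 3.
  Option A: v=30, gcd(3,30)=3 -> preserves
  Option B: v=70, gcd(3,70)=1 -> changes
  Option C: v=67, gcd(3,67)=1 -> changes
  Option D: v=29, gcd(3,29)=1 -> changes
  Option E: v=59, gcd(3,59)=1 -> changes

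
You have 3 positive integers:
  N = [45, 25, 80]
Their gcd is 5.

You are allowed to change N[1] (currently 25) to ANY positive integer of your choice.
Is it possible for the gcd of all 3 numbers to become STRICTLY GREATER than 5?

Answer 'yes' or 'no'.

Answer: no

Derivation:
Current gcd = 5
gcd of all OTHER numbers (without N[1]=25): gcd([45, 80]) = 5
The new gcd after any change is gcd(5, new_value).
This can be at most 5.
Since 5 = old gcd 5, the gcd can only stay the same or decrease.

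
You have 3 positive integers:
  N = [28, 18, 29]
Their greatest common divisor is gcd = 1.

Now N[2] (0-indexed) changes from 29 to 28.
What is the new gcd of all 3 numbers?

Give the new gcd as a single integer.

Numbers: [28, 18, 29], gcd = 1
Change: index 2, 29 -> 28
gcd of the OTHER numbers (without index 2): gcd([28, 18]) = 2
New gcd = gcd(g_others, new_val) = gcd(2, 28) = 2

Answer: 2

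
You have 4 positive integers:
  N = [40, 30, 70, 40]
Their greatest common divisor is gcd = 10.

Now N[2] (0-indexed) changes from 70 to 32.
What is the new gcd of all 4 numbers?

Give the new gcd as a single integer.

Numbers: [40, 30, 70, 40], gcd = 10
Change: index 2, 70 -> 32
gcd of the OTHER numbers (without index 2): gcd([40, 30, 40]) = 10
New gcd = gcd(g_others, new_val) = gcd(10, 32) = 2

Answer: 2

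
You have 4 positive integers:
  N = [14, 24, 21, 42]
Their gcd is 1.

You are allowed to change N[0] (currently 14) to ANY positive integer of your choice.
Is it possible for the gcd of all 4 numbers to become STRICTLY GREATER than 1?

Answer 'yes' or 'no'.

Answer: yes

Derivation:
Current gcd = 1
gcd of all OTHER numbers (without N[0]=14): gcd([24, 21, 42]) = 3
The new gcd after any change is gcd(3, new_value).
This can be at most 3.
Since 3 > old gcd 1, the gcd CAN increase (e.g., set N[0] = 3).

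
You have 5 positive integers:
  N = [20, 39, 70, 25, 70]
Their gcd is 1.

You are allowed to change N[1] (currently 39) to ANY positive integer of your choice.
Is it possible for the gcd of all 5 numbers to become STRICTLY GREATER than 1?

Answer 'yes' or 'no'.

Answer: yes

Derivation:
Current gcd = 1
gcd of all OTHER numbers (without N[1]=39): gcd([20, 70, 25, 70]) = 5
The new gcd after any change is gcd(5, new_value).
This can be at most 5.
Since 5 > old gcd 1, the gcd CAN increase (e.g., set N[1] = 5).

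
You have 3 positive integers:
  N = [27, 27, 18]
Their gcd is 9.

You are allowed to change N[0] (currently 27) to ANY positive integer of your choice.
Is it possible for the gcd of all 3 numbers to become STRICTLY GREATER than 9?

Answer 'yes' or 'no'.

Current gcd = 9
gcd of all OTHER numbers (without N[0]=27): gcd([27, 18]) = 9
The new gcd after any change is gcd(9, new_value).
This can be at most 9.
Since 9 = old gcd 9, the gcd can only stay the same or decrease.

Answer: no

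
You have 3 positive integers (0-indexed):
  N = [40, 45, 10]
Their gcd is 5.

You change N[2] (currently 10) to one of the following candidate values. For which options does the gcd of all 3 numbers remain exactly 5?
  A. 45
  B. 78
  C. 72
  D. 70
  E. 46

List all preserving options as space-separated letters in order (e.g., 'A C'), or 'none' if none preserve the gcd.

Old gcd = 5; gcd of others (without N[2]) = 5
New gcd for candidate v: gcd(5, v). Preserves old gcd iff gcd(5, v) = 5.
  Option A: v=45, gcd(5,45)=5 -> preserves
  Option B: v=78, gcd(5,78)=1 -> changes
  Option C: v=72, gcd(5,72)=1 -> changes
  Option D: v=70, gcd(5,70)=5 -> preserves
  Option E: v=46, gcd(5,46)=1 -> changes

Answer: A D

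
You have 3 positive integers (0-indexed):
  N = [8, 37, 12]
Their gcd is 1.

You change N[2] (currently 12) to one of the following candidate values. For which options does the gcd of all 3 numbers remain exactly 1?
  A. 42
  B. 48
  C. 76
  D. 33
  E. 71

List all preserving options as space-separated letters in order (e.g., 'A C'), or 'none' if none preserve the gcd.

Answer: A B C D E

Derivation:
Old gcd = 1; gcd of others (without N[2]) = 1
New gcd for candidate v: gcd(1, v). Preserves old gcd iff gcd(1, v) = 1.
  Option A: v=42, gcd(1,42)=1 -> preserves
  Option B: v=48, gcd(1,48)=1 -> preserves
  Option C: v=76, gcd(1,76)=1 -> preserves
  Option D: v=33, gcd(1,33)=1 -> preserves
  Option E: v=71, gcd(1,71)=1 -> preserves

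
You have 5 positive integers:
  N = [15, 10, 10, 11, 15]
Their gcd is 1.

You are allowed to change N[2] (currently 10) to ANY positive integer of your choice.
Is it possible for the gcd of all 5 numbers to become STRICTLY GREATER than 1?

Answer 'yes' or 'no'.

Answer: no

Derivation:
Current gcd = 1
gcd of all OTHER numbers (without N[2]=10): gcd([15, 10, 11, 15]) = 1
The new gcd after any change is gcd(1, new_value).
This can be at most 1.
Since 1 = old gcd 1, the gcd can only stay the same or decrease.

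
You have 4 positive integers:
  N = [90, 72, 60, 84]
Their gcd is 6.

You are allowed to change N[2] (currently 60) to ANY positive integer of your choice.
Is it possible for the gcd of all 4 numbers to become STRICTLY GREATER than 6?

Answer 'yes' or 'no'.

Answer: no

Derivation:
Current gcd = 6
gcd of all OTHER numbers (without N[2]=60): gcd([90, 72, 84]) = 6
The new gcd after any change is gcd(6, new_value).
This can be at most 6.
Since 6 = old gcd 6, the gcd can only stay the same or decrease.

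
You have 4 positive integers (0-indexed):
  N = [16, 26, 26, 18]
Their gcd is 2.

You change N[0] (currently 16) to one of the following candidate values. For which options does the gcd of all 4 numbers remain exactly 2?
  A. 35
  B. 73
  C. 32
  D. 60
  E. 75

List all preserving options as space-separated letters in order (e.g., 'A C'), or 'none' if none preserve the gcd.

Old gcd = 2; gcd of others (without N[0]) = 2
New gcd for candidate v: gcd(2, v). Preserves old gcd iff gcd(2, v) = 2.
  Option A: v=35, gcd(2,35)=1 -> changes
  Option B: v=73, gcd(2,73)=1 -> changes
  Option C: v=32, gcd(2,32)=2 -> preserves
  Option D: v=60, gcd(2,60)=2 -> preserves
  Option E: v=75, gcd(2,75)=1 -> changes

Answer: C D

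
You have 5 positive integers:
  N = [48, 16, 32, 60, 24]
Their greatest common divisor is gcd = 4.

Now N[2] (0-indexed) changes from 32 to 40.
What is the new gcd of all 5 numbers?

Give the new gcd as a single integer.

Answer: 4

Derivation:
Numbers: [48, 16, 32, 60, 24], gcd = 4
Change: index 2, 32 -> 40
gcd of the OTHER numbers (without index 2): gcd([48, 16, 60, 24]) = 4
New gcd = gcd(g_others, new_val) = gcd(4, 40) = 4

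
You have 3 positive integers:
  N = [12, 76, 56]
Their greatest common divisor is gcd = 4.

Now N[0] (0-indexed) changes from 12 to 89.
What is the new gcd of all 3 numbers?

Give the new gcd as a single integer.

Numbers: [12, 76, 56], gcd = 4
Change: index 0, 12 -> 89
gcd of the OTHER numbers (without index 0): gcd([76, 56]) = 4
New gcd = gcd(g_others, new_val) = gcd(4, 89) = 1

Answer: 1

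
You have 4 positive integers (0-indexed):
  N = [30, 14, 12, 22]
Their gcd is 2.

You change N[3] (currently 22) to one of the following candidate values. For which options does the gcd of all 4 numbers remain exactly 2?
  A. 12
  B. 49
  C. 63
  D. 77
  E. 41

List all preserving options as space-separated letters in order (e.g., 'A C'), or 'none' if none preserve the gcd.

Answer: A

Derivation:
Old gcd = 2; gcd of others (without N[3]) = 2
New gcd for candidate v: gcd(2, v). Preserves old gcd iff gcd(2, v) = 2.
  Option A: v=12, gcd(2,12)=2 -> preserves
  Option B: v=49, gcd(2,49)=1 -> changes
  Option C: v=63, gcd(2,63)=1 -> changes
  Option D: v=77, gcd(2,77)=1 -> changes
  Option E: v=41, gcd(2,41)=1 -> changes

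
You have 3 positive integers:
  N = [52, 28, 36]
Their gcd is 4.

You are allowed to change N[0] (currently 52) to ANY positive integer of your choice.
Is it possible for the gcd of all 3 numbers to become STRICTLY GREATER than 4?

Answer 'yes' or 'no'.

Current gcd = 4
gcd of all OTHER numbers (without N[0]=52): gcd([28, 36]) = 4
The new gcd after any change is gcd(4, new_value).
This can be at most 4.
Since 4 = old gcd 4, the gcd can only stay the same or decrease.

Answer: no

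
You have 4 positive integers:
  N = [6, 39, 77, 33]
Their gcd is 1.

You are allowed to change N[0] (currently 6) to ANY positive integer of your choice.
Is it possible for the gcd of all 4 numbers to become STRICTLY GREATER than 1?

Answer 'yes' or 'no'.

Current gcd = 1
gcd of all OTHER numbers (without N[0]=6): gcd([39, 77, 33]) = 1
The new gcd after any change is gcd(1, new_value).
This can be at most 1.
Since 1 = old gcd 1, the gcd can only stay the same or decrease.

Answer: no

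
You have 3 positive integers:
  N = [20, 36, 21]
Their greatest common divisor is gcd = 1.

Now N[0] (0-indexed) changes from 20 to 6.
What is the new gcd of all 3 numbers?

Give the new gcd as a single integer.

Answer: 3

Derivation:
Numbers: [20, 36, 21], gcd = 1
Change: index 0, 20 -> 6
gcd of the OTHER numbers (without index 0): gcd([36, 21]) = 3
New gcd = gcd(g_others, new_val) = gcd(3, 6) = 3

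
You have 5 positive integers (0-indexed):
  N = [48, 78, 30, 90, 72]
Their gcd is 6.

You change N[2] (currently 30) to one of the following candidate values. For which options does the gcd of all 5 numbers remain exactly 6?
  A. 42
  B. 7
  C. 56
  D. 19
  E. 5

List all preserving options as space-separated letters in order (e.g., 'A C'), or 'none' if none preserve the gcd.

Answer: A

Derivation:
Old gcd = 6; gcd of others (without N[2]) = 6
New gcd for candidate v: gcd(6, v). Preserves old gcd iff gcd(6, v) = 6.
  Option A: v=42, gcd(6,42)=6 -> preserves
  Option B: v=7, gcd(6,7)=1 -> changes
  Option C: v=56, gcd(6,56)=2 -> changes
  Option D: v=19, gcd(6,19)=1 -> changes
  Option E: v=5, gcd(6,5)=1 -> changes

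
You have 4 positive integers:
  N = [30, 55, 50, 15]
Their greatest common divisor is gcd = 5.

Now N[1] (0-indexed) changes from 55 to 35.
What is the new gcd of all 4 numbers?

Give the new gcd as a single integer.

Answer: 5

Derivation:
Numbers: [30, 55, 50, 15], gcd = 5
Change: index 1, 55 -> 35
gcd of the OTHER numbers (without index 1): gcd([30, 50, 15]) = 5
New gcd = gcd(g_others, new_val) = gcd(5, 35) = 5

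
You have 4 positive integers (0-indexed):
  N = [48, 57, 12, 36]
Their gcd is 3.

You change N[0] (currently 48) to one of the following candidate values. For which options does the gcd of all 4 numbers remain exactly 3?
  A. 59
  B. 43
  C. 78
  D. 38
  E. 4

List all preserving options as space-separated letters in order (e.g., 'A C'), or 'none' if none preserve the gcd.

Answer: C

Derivation:
Old gcd = 3; gcd of others (without N[0]) = 3
New gcd for candidate v: gcd(3, v). Preserves old gcd iff gcd(3, v) = 3.
  Option A: v=59, gcd(3,59)=1 -> changes
  Option B: v=43, gcd(3,43)=1 -> changes
  Option C: v=78, gcd(3,78)=3 -> preserves
  Option D: v=38, gcd(3,38)=1 -> changes
  Option E: v=4, gcd(3,4)=1 -> changes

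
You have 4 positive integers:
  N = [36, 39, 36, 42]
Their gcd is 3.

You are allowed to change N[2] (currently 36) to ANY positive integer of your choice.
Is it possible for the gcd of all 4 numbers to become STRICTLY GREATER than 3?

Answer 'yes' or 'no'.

Answer: no

Derivation:
Current gcd = 3
gcd of all OTHER numbers (without N[2]=36): gcd([36, 39, 42]) = 3
The new gcd after any change is gcd(3, new_value).
This can be at most 3.
Since 3 = old gcd 3, the gcd can only stay the same or decrease.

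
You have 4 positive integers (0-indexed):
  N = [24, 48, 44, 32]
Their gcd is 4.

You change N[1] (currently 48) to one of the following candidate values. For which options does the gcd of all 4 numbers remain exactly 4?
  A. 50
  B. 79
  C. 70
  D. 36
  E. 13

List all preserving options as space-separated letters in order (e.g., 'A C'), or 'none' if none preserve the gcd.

Old gcd = 4; gcd of others (without N[1]) = 4
New gcd for candidate v: gcd(4, v). Preserves old gcd iff gcd(4, v) = 4.
  Option A: v=50, gcd(4,50)=2 -> changes
  Option B: v=79, gcd(4,79)=1 -> changes
  Option C: v=70, gcd(4,70)=2 -> changes
  Option D: v=36, gcd(4,36)=4 -> preserves
  Option E: v=13, gcd(4,13)=1 -> changes

Answer: D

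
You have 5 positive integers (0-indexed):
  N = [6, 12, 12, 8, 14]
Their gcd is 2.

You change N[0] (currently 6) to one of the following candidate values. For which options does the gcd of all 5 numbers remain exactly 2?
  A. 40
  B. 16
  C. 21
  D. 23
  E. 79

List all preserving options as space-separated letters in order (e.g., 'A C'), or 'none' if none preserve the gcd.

Old gcd = 2; gcd of others (without N[0]) = 2
New gcd for candidate v: gcd(2, v). Preserves old gcd iff gcd(2, v) = 2.
  Option A: v=40, gcd(2,40)=2 -> preserves
  Option B: v=16, gcd(2,16)=2 -> preserves
  Option C: v=21, gcd(2,21)=1 -> changes
  Option D: v=23, gcd(2,23)=1 -> changes
  Option E: v=79, gcd(2,79)=1 -> changes

Answer: A B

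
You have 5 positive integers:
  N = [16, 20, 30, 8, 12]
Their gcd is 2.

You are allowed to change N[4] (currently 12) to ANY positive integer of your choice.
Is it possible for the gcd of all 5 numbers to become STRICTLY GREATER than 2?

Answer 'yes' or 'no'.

Current gcd = 2
gcd of all OTHER numbers (without N[4]=12): gcd([16, 20, 30, 8]) = 2
The new gcd after any change is gcd(2, new_value).
This can be at most 2.
Since 2 = old gcd 2, the gcd can only stay the same or decrease.

Answer: no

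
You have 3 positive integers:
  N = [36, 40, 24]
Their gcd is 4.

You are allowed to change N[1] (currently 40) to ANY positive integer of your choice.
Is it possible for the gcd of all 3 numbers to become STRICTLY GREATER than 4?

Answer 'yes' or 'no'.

Answer: yes

Derivation:
Current gcd = 4
gcd of all OTHER numbers (without N[1]=40): gcd([36, 24]) = 12
The new gcd after any change is gcd(12, new_value).
This can be at most 12.
Since 12 > old gcd 4, the gcd CAN increase (e.g., set N[1] = 12).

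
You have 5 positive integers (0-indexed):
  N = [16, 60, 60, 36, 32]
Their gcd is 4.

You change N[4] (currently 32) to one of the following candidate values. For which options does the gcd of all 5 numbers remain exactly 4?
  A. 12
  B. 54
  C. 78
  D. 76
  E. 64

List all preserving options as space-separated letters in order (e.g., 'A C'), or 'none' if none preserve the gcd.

Answer: A D E

Derivation:
Old gcd = 4; gcd of others (without N[4]) = 4
New gcd for candidate v: gcd(4, v). Preserves old gcd iff gcd(4, v) = 4.
  Option A: v=12, gcd(4,12)=4 -> preserves
  Option B: v=54, gcd(4,54)=2 -> changes
  Option C: v=78, gcd(4,78)=2 -> changes
  Option D: v=76, gcd(4,76)=4 -> preserves
  Option E: v=64, gcd(4,64)=4 -> preserves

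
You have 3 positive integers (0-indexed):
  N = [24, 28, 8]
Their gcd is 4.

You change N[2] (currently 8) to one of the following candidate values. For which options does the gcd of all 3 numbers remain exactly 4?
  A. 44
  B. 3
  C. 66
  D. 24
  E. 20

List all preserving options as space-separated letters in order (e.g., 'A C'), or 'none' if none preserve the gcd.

Old gcd = 4; gcd of others (without N[2]) = 4
New gcd for candidate v: gcd(4, v). Preserves old gcd iff gcd(4, v) = 4.
  Option A: v=44, gcd(4,44)=4 -> preserves
  Option B: v=3, gcd(4,3)=1 -> changes
  Option C: v=66, gcd(4,66)=2 -> changes
  Option D: v=24, gcd(4,24)=4 -> preserves
  Option E: v=20, gcd(4,20)=4 -> preserves

Answer: A D E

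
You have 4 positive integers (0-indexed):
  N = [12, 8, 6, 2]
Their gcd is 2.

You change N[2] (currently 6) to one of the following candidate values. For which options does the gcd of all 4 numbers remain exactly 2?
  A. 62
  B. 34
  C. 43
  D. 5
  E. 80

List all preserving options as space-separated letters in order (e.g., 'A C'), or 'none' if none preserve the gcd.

Old gcd = 2; gcd of others (without N[2]) = 2
New gcd for candidate v: gcd(2, v). Preserves old gcd iff gcd(2, v) = 2.
  Option A: v=62, gcd(2,62)=2 -> preserves
  Option B: v=34, gcd(2,34)=2 -> preserves
  Option C: v=43, gcd(2,43)=1 -> changes
  Option D: v=5, gcd(2,5)=1 -> changes
  Option E: v=80, gcd(2,80)=2 -> preserves

Answer: A B E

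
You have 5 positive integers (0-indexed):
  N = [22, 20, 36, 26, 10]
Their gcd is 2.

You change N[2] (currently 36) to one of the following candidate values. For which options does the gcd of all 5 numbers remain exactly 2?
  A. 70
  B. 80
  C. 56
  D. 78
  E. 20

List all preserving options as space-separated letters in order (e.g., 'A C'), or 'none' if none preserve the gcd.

Answer: A B C D E

Derivation:
Old gcd = 2; gcd of others (without N[2]) = 2
New gcd for candidate v: gcd(2, v). Preserves old gcd iff gcd(2, v) = 2.
  Option A: v=70, gcd(2,70)=2 -> preserves
  Option B: v=80, gcd(2,80)=2 -> preserves
  Option C: v=56, gcd(2,56)=2 -> preserves
  Option D: v=78, gcd(2,78)=2 -> preserves
  Option E: v=20, gcd(2,20)=2 -> preserves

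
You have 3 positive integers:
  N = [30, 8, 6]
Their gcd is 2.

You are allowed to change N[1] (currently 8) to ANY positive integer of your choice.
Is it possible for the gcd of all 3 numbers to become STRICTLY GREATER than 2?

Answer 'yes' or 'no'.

Answer: yes

Derivation:
Current gcd = 2
gcd of all OTHER numbers (without N[1]=8): gcd([30, 6]) = 6
The new gcd after any change is gcd(6, new_value).
This can be at most 6.
Since 6 > old gcd 2, the gcd CAN increase (e.g., set N[1] = 6).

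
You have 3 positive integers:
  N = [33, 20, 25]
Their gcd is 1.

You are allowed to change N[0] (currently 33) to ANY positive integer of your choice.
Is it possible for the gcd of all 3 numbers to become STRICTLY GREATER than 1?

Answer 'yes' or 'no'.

Current gcd = 1
gcd of all OTHER numbers (without N[0]=33): gcd([20, 25]) = 5
The new gcd after any change is gcd(5, new_value).
This can be at most 5.
Since 5 > old gcd 1, the gcd CAN increase (e.g., set N[0] = 5).

Answer: yes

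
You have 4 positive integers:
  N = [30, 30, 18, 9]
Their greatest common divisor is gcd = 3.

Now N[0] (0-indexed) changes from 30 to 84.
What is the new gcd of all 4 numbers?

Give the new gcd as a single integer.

Numbers: [30, 30, 18, 9], gcd = 3
Change: index 0, 30 -> 84
gcd of the OTHER numbers (without index 0): gcd([30, 18, 9]) = 3
New gcd = gcd(g_others, new_val) = gcd(3, 84) = 3

Answer: 3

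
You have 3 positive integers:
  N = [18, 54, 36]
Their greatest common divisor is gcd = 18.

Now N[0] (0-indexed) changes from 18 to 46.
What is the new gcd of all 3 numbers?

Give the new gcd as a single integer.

Answer: 2

Derivation:
Numbers: [18, 54, 36], gcd = 18
Change: index 0, 18 -> 46
gcd of the OTHER numbers (without index 0): gcd([54, 36]) = 18
New gcd = gcd(g_others, new_val) = gcd(18, 46) = 2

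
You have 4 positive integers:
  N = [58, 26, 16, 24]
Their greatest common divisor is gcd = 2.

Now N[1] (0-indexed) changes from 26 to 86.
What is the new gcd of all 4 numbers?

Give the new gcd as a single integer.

Answer: 2

Derivation:
Numbers: [58, 26, 16, 24], gcd = 2
Change: index 1, 26 -> 86
gcd of the OTHER numbers (without index 1): gcd([58, 16, 24]) = 2
New gcd = gcd(g_others, new_val) = gcd(2, 86) = 2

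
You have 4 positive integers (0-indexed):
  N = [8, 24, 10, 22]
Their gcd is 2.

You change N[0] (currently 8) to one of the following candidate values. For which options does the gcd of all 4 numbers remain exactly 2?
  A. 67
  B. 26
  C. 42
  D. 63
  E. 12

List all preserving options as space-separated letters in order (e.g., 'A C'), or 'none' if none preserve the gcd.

Answer: B C E

Derivation:
Old gcd = 2; gcd of others (without N[0]) = 2
New gcd for candidate v: gcd(2, v). Preserves old gcd iff gcd(2, v) = 2.
  Option A: v=67, gcd(2,67)=1 -> changes
  Option B: v=26, gcd(2,26)=2 -> preserves
  Option C: v=42, gcd(2,42)=2 -> preserves
  Option D: v=63, gcd(2,63)=1 -> changes
  Option E: v=12, gcd(2,12)=2 -> preserves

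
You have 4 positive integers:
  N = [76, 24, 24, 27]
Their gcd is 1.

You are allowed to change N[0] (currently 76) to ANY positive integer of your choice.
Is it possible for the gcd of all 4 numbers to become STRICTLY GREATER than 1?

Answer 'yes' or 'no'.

Current gcd = 1
gcd of all OTHER numbers (without N[0]=76): gcd([24, 24, 27]) = 3
The new gcd after any change is gcd(3, new_value).
This can be at most 3.
Since 3 > old gcd 1, the gcd CAN increase (e.g., set N[0] = 3).

Answer: yes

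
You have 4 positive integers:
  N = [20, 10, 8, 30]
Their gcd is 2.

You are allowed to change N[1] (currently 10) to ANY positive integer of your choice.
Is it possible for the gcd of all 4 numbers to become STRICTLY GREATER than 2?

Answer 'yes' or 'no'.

Answer: no

Derivation:
Current gcd = 2
gcd of all OTHER numbers (without N[1]=10): gcd([20, 8, 30]) = 2
The new gcd after any change is gcd(2, new_value).
This can be at most 2.
Since 2 = old gcd 2, the gcd can only stay the same or decrease.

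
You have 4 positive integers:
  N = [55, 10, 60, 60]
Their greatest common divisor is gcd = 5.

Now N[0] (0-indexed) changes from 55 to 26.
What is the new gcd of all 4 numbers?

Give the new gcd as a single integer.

Numbers: [55, 10, 60, 60], gcd = 5
Change: index 0, 55 -> 26
gcd of the OTHER numbers (without index 0): gcd([10, 60, 60]) = 10
New gcd = gcd(g_others, new_val) = gcd(10, 26) = 2

Answer: 2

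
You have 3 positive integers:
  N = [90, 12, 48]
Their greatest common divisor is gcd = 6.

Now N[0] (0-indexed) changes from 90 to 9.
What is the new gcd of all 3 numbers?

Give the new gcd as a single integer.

Answer: 3

Derivation:
Numbers: [90, 12, 48], gcd = 6
Change: index 0, 90 -> 9
gcd of the OTHER numbers (without index 0): gcd([12, 48]) = 12
New gcd = gcd(g_others, new_val) = gcd(12, 9) = 3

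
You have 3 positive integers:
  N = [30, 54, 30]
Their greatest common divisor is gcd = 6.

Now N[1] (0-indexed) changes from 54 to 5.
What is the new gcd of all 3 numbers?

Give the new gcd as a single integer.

Numbers: [30, 54, 30], gcd = 6
Change: index 1, 54 -> 5
gcd of the OTHER numbers (without index 1): gcd([30, 30]) = 30
New gcd = gcd(g_others, new_val) = gcd(30, 5) = 5

Answer: 5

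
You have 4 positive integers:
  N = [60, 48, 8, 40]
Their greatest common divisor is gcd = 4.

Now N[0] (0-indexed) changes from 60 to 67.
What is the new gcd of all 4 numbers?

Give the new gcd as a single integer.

Numbers: [60, 48, 8, 40], gcd = 4
Change: index 0, 60 -> 67
gcd of the OTHER numbers (without index 0): gcd([48, 8, 40]) = 8
New gcd = gcd(g_others, new_val) = gcd(8, 67) = 1

Answer: 1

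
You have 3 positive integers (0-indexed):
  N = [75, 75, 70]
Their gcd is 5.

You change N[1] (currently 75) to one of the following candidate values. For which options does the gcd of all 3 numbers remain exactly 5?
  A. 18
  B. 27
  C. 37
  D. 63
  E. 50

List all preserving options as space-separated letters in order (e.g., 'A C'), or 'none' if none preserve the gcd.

Answer: E

Derivation:
Old gcd = 5; gcd of others (without N[1]) = 5
New gcd for candidate v: gcd(5, v). Preserves old gcd iff gcd(5, v) = 5.
  Option A: v=18, gcd(5,18)=1 -> changes
  Option B: v=27, gcd(5,27)=1 -> changes
  Option C: v=37, gcd(5,37)=1 -> changes
  Option D: v=63, gcd(5,63)=1 -> changes
  Option E: v=50, gcd(5,50)=5 -> preserves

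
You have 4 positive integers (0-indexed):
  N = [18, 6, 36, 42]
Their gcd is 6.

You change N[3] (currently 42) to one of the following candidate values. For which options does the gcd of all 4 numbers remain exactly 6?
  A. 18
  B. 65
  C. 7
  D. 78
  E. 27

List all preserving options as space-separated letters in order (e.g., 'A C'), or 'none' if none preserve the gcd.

Answer: A D

Derivation:
Old gcd = 6; gcd of others (without N[3]) = 6
New gcd for candidate v: gcd(6, v). Preserves old gcd iff gcd(6, v) = 6.
  Option A: v=18, gcd(6,18)=6 -> preserves
  Option B: v=65, gcd(6,65)=1 -> changes
  Option C: v=7, gcd(6,7)=1 -> changes
  Option D: v=78, gcd(6,78)=6 -> preserves
  Option E: v=27, gcd(6,27)=3 -> changes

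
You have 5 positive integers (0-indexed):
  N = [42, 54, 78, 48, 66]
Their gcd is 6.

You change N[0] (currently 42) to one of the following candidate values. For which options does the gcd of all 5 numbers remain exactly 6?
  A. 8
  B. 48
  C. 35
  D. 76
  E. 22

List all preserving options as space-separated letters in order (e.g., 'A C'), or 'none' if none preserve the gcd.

Answer: B

Derivation:
Old gcd = 6; gcd of others (without N[0]) = 6
New gcd for candidate v: gcd(6, v). Preserves old gcd iff gcd(6, v) = 6.
  Option A: v=8, gcd(6,8)=2 -> changes
  Option B: v=48, gcd(6,48)=6 -> preserves
  Option C: v=35, gcd(6,35)=1 -> changes
  Option D: v=76, gcd(6,76)=2 -> changes
  Option E: v=22, gcd(6,22)=2 -> changes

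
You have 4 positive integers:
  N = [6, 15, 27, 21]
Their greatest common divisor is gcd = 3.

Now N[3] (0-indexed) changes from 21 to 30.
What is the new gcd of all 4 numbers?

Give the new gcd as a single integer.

Answer: 3

Derivation:
Numbers: [6, 15, 27, 21], gcd = 3
Change: index 3, 21 -> 30
gcd of the OTHER numbers (without index 3): gcd([6, 15, 27]) = 3
New gcd = gcd(g_others, new_val) = gcd(3, 30) = 3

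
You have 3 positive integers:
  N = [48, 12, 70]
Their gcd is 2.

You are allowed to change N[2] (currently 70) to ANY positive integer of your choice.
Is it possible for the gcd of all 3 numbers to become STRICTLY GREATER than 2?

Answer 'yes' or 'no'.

Current gcd = 2
gcd of all OTHER numbers (without N[2]=70): gcd([48, 12]) = 12
The new gcd after any change is gcd(12, new_value).
This can be at most 12.
Since 12 > old gcd 2, the gcd CAN increase (e.g., set N[2] = 12).

Answer: yes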